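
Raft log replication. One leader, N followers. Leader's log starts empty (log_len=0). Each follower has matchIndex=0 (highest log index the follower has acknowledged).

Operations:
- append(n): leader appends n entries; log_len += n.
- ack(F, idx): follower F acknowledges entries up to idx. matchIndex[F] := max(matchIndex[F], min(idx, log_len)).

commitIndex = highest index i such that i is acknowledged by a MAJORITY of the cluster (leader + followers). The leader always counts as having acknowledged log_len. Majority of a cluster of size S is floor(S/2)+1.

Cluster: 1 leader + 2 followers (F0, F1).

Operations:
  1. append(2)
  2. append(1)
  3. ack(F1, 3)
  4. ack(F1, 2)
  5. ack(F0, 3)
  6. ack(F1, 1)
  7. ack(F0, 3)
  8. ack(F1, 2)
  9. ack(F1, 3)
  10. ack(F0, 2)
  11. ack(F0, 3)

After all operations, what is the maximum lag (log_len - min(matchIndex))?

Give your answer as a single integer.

Op 1: append 2 -> log_len=2
Op 2: append 1 -> log_len=3
Op 3: F1 acks idx 3 -> match: F0=0 F1=3; commitIndex=3
Op 4: F1 acks idx 2 -> match: F0=0 F1=3; commitIndex=3
Op 5: F0 acks idx 3 -> match: F0=3 F1=3; commitIndex=3
Op 6: F1 acks idx 1 -> match: F0=3 F1=3; commitIndex=3
Op 7: F0 acks idx 3 -> match: F0=3 F1=3; commitIndex=3
Op 8: F1 acks idx 2 -> match: F0=3 F1=3; commitIndex=3
Op 9: F1 acks idx 3 -> match: F0=3 F1=3; commitIndex=3
Op 10: F0 acks idx 2 -> match: F0=3 F1=3; commitIndex=3
Op 11: F0 acks idx 3 -> match: F0=3 F1=3; commitIndex=3

Answer: 0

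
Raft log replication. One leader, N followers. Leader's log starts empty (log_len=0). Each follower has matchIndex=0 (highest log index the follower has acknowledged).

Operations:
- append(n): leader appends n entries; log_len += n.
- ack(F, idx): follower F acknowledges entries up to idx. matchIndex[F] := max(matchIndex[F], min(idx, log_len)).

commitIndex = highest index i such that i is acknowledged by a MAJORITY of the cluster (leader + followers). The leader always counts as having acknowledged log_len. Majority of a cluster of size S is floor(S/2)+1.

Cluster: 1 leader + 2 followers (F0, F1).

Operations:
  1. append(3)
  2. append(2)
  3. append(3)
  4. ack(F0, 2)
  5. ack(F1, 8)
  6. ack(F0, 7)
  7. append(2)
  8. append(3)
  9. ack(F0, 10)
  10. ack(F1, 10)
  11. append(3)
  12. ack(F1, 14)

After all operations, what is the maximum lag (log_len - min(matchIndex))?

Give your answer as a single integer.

Op 1: append 3 -> log_len=3
Op 2: append 2 -> log_len=5
Op 3: append 3 -> log_len=8
Op 4: F0 acks idx 2 -> match: F0=2 F1=0; commitIndex=2
Op 5: F1 acks idx 8 -> match: F0=2 F1=8; commitIndex=8
Op 6: F0 acks idx 7 -> match: F0=7 F1=8; commitIndex=8
Op 7: append 2 -> log_len=10
Op 8: append 3 -> log_len=13
Op 9: F0 acks idx 10 -> match: F0=10 F1=8; commitIndex=10
Op 10: F1 acks idx 10 -> match: F0=10 F1=10; commitIndex=10
Op 11: append 3 -> log_len=16
Op 12: F1 acks idx 14 -> match: F0=10 F1=14; commitIndex=14

Answer: 6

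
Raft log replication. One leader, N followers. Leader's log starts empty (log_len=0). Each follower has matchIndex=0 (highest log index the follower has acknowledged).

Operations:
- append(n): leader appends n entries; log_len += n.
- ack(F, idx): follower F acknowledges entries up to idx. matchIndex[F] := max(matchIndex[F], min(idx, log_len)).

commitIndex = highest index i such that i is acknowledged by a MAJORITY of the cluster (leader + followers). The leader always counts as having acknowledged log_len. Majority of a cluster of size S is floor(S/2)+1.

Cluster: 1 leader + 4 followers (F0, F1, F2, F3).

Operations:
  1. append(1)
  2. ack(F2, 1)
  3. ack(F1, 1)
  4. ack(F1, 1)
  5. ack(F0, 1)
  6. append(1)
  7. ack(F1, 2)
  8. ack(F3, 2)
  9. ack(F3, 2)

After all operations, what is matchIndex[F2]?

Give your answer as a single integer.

Op 1: append 1 -> log_len=1
Op 2: F2 acks idx 1 -> match: F0=0 F1=0 F2=1 F3=0; commitIndex=0
Op 3: F1 acks idx 1 -> match: F0=0 F1=1 F2=1 F3=0; commitIndex=1
Op 4: F1 acks idx 1 -> match: F0=0 F1=1 F2=1 F3=0; commitIndex=1
Op 5: F0 acks idx 1 -> match: F0=1 F1=1 F2=1 F3=0; commitIndex=1
Op 6: append 1 -> log_len=2
Op 7: F1 acks idx 2 -> match: F0=1 F1=2 F2=1 F3=0; commitIndex=1
Op 8: F3 acks idx 2 -> match: F0=1 F1=2 F2=1 F3=2; commitIndex=2
Op 9: F3 acks idx 2 -> match: F0=1 F1=2 F2=1 F3=2; commitIndex=2

Answer: 1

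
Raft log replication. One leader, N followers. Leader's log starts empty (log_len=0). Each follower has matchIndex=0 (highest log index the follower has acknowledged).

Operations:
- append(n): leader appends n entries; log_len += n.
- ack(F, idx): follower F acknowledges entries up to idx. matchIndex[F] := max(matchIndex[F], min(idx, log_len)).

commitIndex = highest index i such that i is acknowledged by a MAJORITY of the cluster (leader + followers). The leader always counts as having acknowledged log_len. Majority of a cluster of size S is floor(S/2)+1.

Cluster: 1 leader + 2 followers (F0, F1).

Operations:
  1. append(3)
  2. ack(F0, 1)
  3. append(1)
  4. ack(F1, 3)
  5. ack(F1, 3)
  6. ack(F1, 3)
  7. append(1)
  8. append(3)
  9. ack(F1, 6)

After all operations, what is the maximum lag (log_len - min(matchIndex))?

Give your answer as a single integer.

Op 1: append 3 -> log_len=3
Op 2: F0 acks idx 1 -> match: F0=1 F1=0; commitIndex=1
Op 3: append 1 -> log_len=4
Op 4: F1 acks idx 3 -> match: F0=1 F1=3; commitIndex=3
Op 5: F1 acks idx 3 -> match: F0=1 F1=3; commitIndex=3
Op 6: F1 acks idx 3 -> match: F0=1 F1=3; commitIndex=3
Op 7: append 1 -> log_len=5
Op 8: append 3 -> log_len=8
Op 9: F1 acks idx 6 -> match: F0=1 F1=6; commitIndex=6

Answer: 7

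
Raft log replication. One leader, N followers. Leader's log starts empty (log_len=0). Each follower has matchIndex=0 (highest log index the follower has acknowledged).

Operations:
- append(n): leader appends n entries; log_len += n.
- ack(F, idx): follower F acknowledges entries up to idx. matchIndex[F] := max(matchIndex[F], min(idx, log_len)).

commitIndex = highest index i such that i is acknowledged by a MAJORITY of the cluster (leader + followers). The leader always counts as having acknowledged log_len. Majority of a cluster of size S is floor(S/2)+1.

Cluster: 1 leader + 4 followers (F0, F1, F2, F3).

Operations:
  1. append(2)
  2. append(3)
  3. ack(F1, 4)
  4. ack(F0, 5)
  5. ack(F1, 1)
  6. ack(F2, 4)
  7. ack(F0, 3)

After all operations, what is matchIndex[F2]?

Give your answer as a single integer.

Op 1: append 2 -> log_len=2
Op 2: append 3 -> log_len=5
Op 3: F1 acks idx 4 -> match: F0=0 F1=4 F2=0 F3=0; commitIndex=0
Op 4: F0 acks idx 5 -> match: F0=5 F1=4 F2=0 F3=0; commitIndex=4
Op 5: F1 acks idx 1 -> match: F0=5 F1=4 F2=0 F3=0; commitIndex=4
Op 6: F2 acks idx 4 -> match: F0=5 F1=4 F2=4 F3=0; commitIndex=4
Op 7: F0 acks idx 3 -> match: F0=5 F1=4 F2=4 F3=0; commitIndex=4

Answer: 4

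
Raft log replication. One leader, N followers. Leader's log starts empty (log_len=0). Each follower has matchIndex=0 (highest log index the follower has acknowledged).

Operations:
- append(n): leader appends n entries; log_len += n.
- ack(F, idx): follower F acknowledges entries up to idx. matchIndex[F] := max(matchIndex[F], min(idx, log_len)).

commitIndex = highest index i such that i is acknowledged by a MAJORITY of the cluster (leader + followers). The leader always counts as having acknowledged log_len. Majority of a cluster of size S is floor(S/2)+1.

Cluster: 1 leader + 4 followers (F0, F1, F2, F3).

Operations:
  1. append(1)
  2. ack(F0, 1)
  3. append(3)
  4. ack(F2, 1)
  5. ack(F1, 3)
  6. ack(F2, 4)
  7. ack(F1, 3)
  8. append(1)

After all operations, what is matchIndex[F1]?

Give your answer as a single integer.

Answer: 3

Derivation:
Op 1: append 1 -> log_len=1
Op 2: F0 acks idx 1 -> match: F0=1 F1=0 F2=0 F3=0; commitIndex=0
Op 3: append 3 -> log_len=4
Op 4: F2 acks idx 1 -> match: F0=1 F1=0 F2=1 F3=0; commitIndex=1
Op 5: F1 acks idx 3 -> match: F0=1 F1=3 F2=1 F3=0; commitIndex=1
Op 6: F2 acks idx 4 -> match: F0=1 F1=3 F2=4 F3=0; commitIndex=3
Op 7: F1 acks idx 3 -> match: F0=1 F1=3 F2=4 F3=0; commitIndex=3
Op 8: append 1 -> log_len=5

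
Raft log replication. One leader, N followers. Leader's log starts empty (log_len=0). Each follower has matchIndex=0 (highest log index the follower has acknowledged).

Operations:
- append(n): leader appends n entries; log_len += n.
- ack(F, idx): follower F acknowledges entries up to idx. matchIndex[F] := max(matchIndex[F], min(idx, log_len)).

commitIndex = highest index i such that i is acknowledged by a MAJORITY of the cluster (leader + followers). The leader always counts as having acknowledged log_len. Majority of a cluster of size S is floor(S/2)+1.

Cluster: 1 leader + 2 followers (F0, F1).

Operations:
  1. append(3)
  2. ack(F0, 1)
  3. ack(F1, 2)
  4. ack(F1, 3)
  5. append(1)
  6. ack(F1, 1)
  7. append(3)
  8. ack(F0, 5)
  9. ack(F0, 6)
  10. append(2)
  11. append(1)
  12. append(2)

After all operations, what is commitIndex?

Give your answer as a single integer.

Answer: 6

Derivation:
Op 1: append 3 -> log_len=3
Op 2: F0 acks idx 1 -> match: F0=1 F1=0; commitIndex=1
Op 3: F1 acks idx 2 -> match: F0=1 F1=2; commitIndex=2
Op 4: F1 acks idx 3 -> match: F0=1 F1=3; commitIndex=3
Op 5: append 1 -> log_len=4
Op 6: F1 acks idx 1 -> match: F0=1 F1=3; commitIndex=3
Op 7: append 3 -> log_len=7
Op 8: F0 acks idx 5 -> match: F0=5 F1=3; commitIndex=5
Op 9: F0 acks idx 6 -> match: F0=6 F1=3; commitIndex=6
Op 10: append 2 -> log_len=9
Op 11: append 1 -> log_len=10
Op 12: append 2 -> log_len=12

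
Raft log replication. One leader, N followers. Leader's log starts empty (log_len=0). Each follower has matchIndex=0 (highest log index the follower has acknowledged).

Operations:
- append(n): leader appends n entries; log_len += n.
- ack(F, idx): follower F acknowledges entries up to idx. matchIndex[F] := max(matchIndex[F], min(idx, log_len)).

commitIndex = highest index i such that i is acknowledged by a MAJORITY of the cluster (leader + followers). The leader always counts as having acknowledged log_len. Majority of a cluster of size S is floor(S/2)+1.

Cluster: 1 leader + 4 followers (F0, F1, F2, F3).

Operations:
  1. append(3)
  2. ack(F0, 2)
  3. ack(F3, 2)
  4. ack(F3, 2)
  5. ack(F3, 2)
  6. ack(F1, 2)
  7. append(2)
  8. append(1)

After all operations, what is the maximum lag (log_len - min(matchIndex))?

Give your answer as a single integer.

Op 1: append 3 -> log_len=3
Op 2: F0 acks idx 2 -> match: F0=2 F1=0 F2=0 F3=0; commitIndex=0
Op 3: F3 acks idx 2 -> match: F0=2 F1=0 F2=0 F3=2; commitIndex=2
Op 4: F3 acks idx 2 -> match: F0=2 F1=0 F2=0 F3=2; commitIndex=2
Op 5: F3 acks idx 2 -> match: F0=2 F1=0 F2=0 F3=2; commitIndex=2
Op 6: F1 acks idx 2 -> match: F0=2 F1=2 F2=0 F3=2; commitIndex=2
Op 7: append 2 -> log_len=5
Op 8: append 1 -> log_len=6

Answer: 6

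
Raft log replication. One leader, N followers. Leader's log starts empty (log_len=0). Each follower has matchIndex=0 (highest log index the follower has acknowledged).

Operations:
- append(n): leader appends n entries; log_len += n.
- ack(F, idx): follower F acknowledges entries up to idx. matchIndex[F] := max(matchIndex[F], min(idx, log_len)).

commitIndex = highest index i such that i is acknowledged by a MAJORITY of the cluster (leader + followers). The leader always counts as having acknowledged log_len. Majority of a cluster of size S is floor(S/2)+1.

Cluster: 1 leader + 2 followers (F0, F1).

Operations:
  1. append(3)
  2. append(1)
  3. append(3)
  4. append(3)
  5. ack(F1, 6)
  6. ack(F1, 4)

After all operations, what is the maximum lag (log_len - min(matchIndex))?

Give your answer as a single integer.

Op 1: append 3 -> log_len=3
Op 2: append 1 -> log_len=4
Op 3: append 3 -> log_len=7
Op 4: append 3 -> log_len=10
Op 5: F1 acks idx 6 -> match: F0=0 F1=6; commitIndex=6
Op 6: F1 acks idx 4 -> match: F0=0 F1=6; commitIndex=6

Answer: 10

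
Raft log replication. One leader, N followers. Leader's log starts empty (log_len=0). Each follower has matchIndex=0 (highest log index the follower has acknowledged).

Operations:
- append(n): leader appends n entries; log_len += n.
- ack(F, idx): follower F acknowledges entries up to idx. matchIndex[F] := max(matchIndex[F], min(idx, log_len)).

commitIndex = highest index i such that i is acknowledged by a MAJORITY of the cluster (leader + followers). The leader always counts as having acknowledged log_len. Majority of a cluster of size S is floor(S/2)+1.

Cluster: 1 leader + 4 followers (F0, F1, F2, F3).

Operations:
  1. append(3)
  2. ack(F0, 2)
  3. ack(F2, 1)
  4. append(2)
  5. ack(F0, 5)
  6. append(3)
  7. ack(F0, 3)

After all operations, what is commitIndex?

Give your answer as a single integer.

Op 1: append 3 -> log_len=3
Op 2: F0 acks idx 2 -> match: F0=2 F1=0 F2=0 F3=0; commitIndex=0
Op 3: F2 acks idx 1 -> match: F0=2 F1=0 F2=1 F3=0; commitIndex=1
Op 4: append 2 -> log_len=5
Op 5: F0 acks idx 5 -> match: F0=5 F1=0 F2=1 F3=0; commitIndex=1
Op 6: append 3 -> log_len=8
Op 7: F0 acks idx 3 -> match: F0=5 F1=0 F2=1 F3=0; commitIndex=1

Answer: 1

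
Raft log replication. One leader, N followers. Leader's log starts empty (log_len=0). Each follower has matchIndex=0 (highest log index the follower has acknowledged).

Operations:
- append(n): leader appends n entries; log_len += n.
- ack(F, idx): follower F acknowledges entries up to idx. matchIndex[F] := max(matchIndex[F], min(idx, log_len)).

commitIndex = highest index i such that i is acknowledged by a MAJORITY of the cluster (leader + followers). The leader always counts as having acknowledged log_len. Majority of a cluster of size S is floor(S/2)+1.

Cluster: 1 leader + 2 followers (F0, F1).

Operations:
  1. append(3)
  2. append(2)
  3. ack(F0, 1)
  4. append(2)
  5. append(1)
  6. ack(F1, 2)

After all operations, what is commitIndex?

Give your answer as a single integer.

Answer: 2

Derivation:
Op 1: append 3 -> log_len=3
Op 2: append 2 -> log_len=5
Op 3: F0 acks idx 1 -> match: F0=1 F1=0; commitIndex=1
Op 4: append 2 -> log_len=7
Op 5: append 1 -> log_len=8
Op 6: F1 acks idx 2 -> match: F0=1 F1=2; commitIndex=2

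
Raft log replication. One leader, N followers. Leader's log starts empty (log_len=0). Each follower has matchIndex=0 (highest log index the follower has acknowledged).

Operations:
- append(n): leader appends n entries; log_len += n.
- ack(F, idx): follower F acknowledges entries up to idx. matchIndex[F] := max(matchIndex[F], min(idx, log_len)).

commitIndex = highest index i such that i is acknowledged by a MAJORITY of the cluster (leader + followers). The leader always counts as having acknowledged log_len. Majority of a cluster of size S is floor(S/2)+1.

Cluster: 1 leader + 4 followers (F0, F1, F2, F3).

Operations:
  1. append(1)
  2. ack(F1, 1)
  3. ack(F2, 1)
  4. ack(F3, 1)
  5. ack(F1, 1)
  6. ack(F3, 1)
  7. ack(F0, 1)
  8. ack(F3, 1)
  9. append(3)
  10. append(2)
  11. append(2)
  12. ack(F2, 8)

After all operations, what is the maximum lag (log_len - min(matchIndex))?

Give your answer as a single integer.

Answer: 7

Derivation:
Op 1: append 1 -> log_len=1
Op 2: F1 acks idx 1 -> match: F0=0 F1=1 F2=0 F3=0; commitIndex=0
Op 3: F2 acks idx 1 -> match: F0=0 F1=1 F2=1 F3=0; commitIndex=1
Op 4: F3 acks idx 1 -> match: F0=0 F1=1 F2=1 F3=1; commitIndex=1
Op 5: F1 acks idx 1 -> match: F0=0 F1=1 F2=1 F3=1; commitIndex=1
Op 6: F3 acks idx 1 -> match: F0=0 F1=1 F2=1 F3=1; commitIndex=1
Op 7: F0 acks idx 1 -> match: F0=1 F1=1 F2=1 F3=1; commitIndex=1
Op 8: F3 acks idx 1 -> match: F0=1 F1=1 F2=1 F3=1; commitIndex=1
Op 9: append 3 -> log_len=4
Op 10: append 2 -> log_len=6
Op 11: append 2 -> log_len=8
Op 12: F2 acks idx 8 -> match: F0=1 F1=1 F2=8 F3=1; commitIndex=1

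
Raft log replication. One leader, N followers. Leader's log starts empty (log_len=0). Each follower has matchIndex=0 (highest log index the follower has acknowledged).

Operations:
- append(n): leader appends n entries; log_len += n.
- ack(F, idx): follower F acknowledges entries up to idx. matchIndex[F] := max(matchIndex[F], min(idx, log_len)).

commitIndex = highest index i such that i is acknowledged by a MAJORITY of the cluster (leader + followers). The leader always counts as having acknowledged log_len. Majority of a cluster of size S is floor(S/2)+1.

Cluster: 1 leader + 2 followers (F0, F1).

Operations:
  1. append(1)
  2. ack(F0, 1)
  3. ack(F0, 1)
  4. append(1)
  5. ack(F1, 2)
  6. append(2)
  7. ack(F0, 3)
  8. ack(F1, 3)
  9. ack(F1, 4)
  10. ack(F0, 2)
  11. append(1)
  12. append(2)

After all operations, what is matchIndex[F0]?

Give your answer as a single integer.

Answer: 3

Derivation:
Op 1: append 1 -> log_len=1
Op 2: F0 acks idx 1 -> match: F0=1 F1=0; commitIndex=1
Op 3: F0 acks idx 1 -> match: F0=1 F1=0; commitIndex=1
Op 4: append 1 -> log_len=2
Op 5: F1 acks idx 2 -> match: F0=1 F1=2; commitIndex=2
Op 6: append 2 -> log_len=4
Op 7: F0 acks idx 3 -> match: F0=3 F1=2; commitIndex=3
Op 8: F1 acks idx 3 -> match: F0=3 F1=3; commitIndex=3
Op 9: F1 acks idx 4 -> match: F0=3 F1=4; commitIndex=4
Op 10: F0 acks idx 2 -> match: F0=3 F1=4; commitIndex=4
Op 11: append 1 -> log_len=5
Op 12: append 2 -> log_len=7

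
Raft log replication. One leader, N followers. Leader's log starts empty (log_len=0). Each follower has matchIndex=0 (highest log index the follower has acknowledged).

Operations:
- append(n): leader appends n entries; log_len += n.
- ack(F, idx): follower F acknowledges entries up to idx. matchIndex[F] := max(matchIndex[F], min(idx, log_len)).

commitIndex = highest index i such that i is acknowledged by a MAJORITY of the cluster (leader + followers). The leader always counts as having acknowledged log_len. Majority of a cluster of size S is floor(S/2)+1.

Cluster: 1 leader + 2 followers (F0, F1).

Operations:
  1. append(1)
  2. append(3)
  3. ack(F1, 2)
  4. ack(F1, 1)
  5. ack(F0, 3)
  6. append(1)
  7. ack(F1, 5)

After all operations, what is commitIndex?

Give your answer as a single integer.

Op 1: append 1 -> log_len=1
Op 2: append 3 -> log_len=4
Op 3: F1 acks idx 2 -> match: F0=0 F1=2; commitIndex=2
Op 4: F1 acks idx 1 -> match: F0=0 F1=2; commitIndex=2
Op 5: F0 acks idx 3 -> match: F0=3 F1=2; commitIndex=3
Op 6: append 1 -> log_len=5
Op 7: F1 acks idx 5 -> match: F0=3 F1=5; commitIndex=5

Answer: 5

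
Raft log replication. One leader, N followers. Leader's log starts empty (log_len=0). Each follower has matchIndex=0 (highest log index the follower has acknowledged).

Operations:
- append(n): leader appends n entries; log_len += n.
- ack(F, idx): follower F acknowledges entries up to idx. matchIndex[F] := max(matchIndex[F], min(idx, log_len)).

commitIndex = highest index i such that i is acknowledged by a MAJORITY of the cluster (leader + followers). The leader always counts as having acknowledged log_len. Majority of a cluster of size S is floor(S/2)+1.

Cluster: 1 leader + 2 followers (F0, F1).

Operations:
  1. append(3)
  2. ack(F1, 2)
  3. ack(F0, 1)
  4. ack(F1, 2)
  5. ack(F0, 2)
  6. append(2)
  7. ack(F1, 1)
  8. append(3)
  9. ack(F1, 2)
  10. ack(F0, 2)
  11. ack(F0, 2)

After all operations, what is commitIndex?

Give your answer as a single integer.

Op 1: append 3 -> log_len=3
Op 2: F1 acks idx 2 -> match: F0=0 F1=2; commitIndex=2
Op 3: F0 acks idx 1 -> match: F0=1 F1=2; commitIndex=2
Op 4: F1 acks idx 2 -> match: F0=1 F1=2; commitIndex=2
Op 5: F0 acks idx 2 -> match: F0=2 F1=2; commitIndex=2
Op 6: append 2 -> log_len=5
Op 7: F1 acks idx 1 -> match: F0=2 F1=2; commitIndex=2
Op 8: append 3 -> log_len=8
Op 9: F1 acks idx 2 -> match: F0=2 F1=2; commitIndex=2
Op 10: F0 acks idx 2 -> match: F0=2 F1=2; commitIndex=2
Op 11: F0 acks idx 2 -> match: F0=2 F1=2; commitIndex=2

Answer: 2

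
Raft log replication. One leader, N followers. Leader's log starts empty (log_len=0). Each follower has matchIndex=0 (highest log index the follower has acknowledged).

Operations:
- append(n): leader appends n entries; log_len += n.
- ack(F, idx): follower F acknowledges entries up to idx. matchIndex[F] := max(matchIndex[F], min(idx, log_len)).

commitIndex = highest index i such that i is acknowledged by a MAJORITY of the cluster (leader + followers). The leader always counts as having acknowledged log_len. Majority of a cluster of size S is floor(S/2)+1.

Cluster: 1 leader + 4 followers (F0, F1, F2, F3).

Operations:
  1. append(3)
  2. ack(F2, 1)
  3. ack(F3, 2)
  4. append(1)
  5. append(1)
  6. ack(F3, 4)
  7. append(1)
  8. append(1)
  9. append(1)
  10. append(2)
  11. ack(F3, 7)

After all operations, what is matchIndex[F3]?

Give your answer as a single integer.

Answer: 7

Derivation:
Op 1: append 3 -> log_len=3
Op 2: F2 acks idx 1 -> match: F0=0 F1=0 F2=1 F3=0; commitIndex=0
Op 3: F3 acks idx 2 -> match: F0=0 F1=0 F2=1 F3=2; commitIndex=1
Op 4: append 1 -> log_len=4
Op 5: append 1 -> log_len=5
Op 6: F3 acks idx 4 -> match: F0=0 F1=0 F2=1 F3=4; commitIndex=1
Op 7: append 1 -> log_len=6
Op 8: append 1 -> log_len=7
Op 9: append 1 -> log_len=8
Op 10: append 2 -> log_len=10
Op 11: F3 acks idx 7 -> match: F0=0 F1=0 F2=1 F3=7; commitIndex=1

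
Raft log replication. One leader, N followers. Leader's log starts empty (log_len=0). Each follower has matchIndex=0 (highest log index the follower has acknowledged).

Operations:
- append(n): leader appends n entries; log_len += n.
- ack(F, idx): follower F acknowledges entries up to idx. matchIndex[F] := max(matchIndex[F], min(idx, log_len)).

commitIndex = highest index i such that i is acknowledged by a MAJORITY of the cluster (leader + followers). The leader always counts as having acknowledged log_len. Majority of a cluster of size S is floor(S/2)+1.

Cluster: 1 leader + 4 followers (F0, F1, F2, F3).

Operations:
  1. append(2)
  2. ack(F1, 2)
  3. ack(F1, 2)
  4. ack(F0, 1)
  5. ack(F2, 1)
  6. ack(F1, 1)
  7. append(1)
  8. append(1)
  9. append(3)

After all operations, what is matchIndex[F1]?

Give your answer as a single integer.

Answer: 2

Derivation:
Op 1: append 2 -> log_len=2
Op 2: F1 acks idx 2 -> match: F0=0 F1=2 F2=0 F3=0; commitIndex=0
Op 3: F1 acks idx 2 -> match: F0=0 F1=2 F2=0 F3=0; commitIndex=0
Op 4: F0 acks idx 1 -> match: F0=1 F1=2 F2=0 F3=0; commitIndex=1
Op 5: F2 acks idx 1 -> match: F0=1 F1=2 F2=1 F3=0; commitIndex=1
Op 6: F1 acks idx 1 -> match: F0=1 F1=2 F2=1 F3=0; commitIndex=1
Op 7: append 1 -> log_len=3
Op 8: append 1 -> log_len=4
Op 9: append 3 -> log_len=7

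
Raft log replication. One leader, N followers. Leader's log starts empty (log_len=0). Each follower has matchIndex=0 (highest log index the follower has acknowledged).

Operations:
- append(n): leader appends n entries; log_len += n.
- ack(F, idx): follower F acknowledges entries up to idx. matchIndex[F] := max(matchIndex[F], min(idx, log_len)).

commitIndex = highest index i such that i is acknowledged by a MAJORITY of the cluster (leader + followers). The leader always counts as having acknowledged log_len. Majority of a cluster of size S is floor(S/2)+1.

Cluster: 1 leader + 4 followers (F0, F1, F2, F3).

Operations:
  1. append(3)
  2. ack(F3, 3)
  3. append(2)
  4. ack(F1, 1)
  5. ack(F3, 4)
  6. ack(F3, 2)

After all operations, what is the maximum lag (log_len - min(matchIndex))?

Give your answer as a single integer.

Op 1: append 3 -> log_len=3
Op 2: F3 acks idx 3 -> match: F0=0 F1=0 F2=0 F3=3; commitIndex=0
Op 3: append 2 -> log_len=5
Op 4: F1 acks idx 1 -> match: F0=0 F1=1 F2=0 F3=3; commitIndex=1
Op 5: F3 acks idx 4 -> match: F0=0 F1=1 F2=0 F3=4; commitIndex=1
Op 6: F3 acks idx 2 -> match: F0=0 F1=1 F2=0 F3=4; commitIndex=1

Answer: 5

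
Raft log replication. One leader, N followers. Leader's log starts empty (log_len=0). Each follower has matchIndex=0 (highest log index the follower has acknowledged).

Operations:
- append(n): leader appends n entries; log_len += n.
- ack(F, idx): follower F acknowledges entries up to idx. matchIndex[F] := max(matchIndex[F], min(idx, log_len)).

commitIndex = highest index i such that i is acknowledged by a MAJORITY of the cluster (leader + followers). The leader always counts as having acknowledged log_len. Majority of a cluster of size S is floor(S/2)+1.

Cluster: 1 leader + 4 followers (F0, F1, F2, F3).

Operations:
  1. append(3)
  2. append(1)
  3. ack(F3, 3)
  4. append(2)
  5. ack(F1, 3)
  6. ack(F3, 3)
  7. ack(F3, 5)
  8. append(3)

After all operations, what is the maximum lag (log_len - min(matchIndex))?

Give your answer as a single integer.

Op 1: append 3 -> log_len=3
Op 2: append 1 -> log_len=4
Op 3: F3 acks idx 3 -> match: F0=0 F1=0 F2=0 F3=3; commitIndex=0
Op 4: append 2 -> log_len=6
Op 5: F1 acks idx 3 -> match: F0=0 F1=3 F2=0 F3=3; commitIndex=3
Op 6: F3 acks idx 3 -> match: F0=0 F1=3 F2=0 F3=3; commitIndex=3
Op 7: F3 acks idx 5 -> match: F0=0 F1=3 F2=0 F3=5; commitIndex=3
Op 8: append 3 -> log_len=9

Answer: 9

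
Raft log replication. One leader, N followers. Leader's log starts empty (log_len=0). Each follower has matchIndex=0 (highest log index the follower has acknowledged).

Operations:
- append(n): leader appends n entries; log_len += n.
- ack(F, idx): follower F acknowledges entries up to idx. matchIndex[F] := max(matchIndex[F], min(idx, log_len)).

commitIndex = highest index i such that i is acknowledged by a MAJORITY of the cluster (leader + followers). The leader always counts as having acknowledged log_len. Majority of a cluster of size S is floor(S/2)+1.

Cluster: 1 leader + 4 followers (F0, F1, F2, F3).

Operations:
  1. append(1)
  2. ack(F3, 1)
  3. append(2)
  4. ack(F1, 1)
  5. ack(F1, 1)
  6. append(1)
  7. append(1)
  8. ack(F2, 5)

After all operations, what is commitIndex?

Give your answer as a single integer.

Op 1: append 1 -> log_len=1
Op 2: F3 acks idx 1 -> match: F0=0 F1=0 F2=0 F3=1; commitIndex=0
Op 3: append 2 -> log_len=3
Op 4: F1 acks idx 1 -> match: F0=0 F1=1 F2=0 F3=1; commitIndex=1
Op 5: F1 acks idx 1 -> match: F0=0 F1=1 F2=0 F3=1; commitIndex=1
Op 6: append 1 -> log_len=4
Op 7: append 1 -> log_len=5
Op 8: F2 acks idx 5 -> match: F0=0 F1=1 F2=5 F3=1; commitIndex=1

Answer: 1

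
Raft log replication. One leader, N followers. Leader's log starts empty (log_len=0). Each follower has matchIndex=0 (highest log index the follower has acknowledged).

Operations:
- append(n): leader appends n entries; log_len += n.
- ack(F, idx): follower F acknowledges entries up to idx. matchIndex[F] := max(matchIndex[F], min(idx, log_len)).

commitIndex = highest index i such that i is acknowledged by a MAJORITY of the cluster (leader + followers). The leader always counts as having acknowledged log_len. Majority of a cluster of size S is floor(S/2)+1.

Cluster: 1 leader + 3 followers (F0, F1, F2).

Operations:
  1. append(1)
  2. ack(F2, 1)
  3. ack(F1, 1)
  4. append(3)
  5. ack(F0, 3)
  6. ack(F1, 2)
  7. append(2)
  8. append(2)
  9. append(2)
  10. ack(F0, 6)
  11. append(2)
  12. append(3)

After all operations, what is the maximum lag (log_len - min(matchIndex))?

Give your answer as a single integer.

Op 1: append 1 -> log_len=1
Op 2: F2 acks idx 1 -> match: F0=0 F1=0 F2=1; commitIndex=0
Op 3: F1 acks idx 1 -> match: F0=0 F1=1 F2=1; commitIndex=1
Op 4: append 3 -> log_len=4
Op 5: F0 acks idx 3 -> match: F0=3 F1=1 F2=1; commitIndex=1
Op 6: F1 acks idx 2 -> match: F0=3 F1=2 F2=1; commitIndex=2
Op 7: append 2 -> log_len=6
Op 8: append 2 -> log_len=8
Op 9: append 2 -> log_len=10
Op 10: F0 acks idx 6 -> match: F0=6 F1=2 F2=1; commitIndex=2
Op 11: append 2 -> log_len=12
Op 12: append 3 -> log_len=15

Answer: 14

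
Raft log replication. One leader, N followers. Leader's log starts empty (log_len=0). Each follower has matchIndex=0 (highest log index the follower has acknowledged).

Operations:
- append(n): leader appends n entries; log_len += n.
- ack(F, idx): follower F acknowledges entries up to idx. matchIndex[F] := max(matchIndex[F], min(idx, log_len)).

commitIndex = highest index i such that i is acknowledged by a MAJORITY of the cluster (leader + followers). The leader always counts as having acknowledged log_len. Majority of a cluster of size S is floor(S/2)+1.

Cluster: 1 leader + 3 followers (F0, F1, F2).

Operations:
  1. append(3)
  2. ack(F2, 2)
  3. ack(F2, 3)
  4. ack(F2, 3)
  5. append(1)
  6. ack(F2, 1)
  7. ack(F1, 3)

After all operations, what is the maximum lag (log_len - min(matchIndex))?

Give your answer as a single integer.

Answer: 4

Derivation:
Op 1: append 3 -> log_len=3
Op 2: F2 acks idx 2 -> match: F0=0 F1=0 F2=2; commitIndex=0
Op 3: F2 acks idx 3 -> match: F0=0 F1=0 F2=3; commitIndex=0
Op 4: F2 acks idx 3 -> match: F0=0 F1=0 F2=3; commitIndex=0
Op 5: append 1 -> log_len=4
Op 6: F2 acks idx 1 -> match: F0=0 F1=0 F2=3; commitIndex=0
Op 7: F1 acks idx 3 -> match: F0=0 F1=3 F2=3; commitIndex=3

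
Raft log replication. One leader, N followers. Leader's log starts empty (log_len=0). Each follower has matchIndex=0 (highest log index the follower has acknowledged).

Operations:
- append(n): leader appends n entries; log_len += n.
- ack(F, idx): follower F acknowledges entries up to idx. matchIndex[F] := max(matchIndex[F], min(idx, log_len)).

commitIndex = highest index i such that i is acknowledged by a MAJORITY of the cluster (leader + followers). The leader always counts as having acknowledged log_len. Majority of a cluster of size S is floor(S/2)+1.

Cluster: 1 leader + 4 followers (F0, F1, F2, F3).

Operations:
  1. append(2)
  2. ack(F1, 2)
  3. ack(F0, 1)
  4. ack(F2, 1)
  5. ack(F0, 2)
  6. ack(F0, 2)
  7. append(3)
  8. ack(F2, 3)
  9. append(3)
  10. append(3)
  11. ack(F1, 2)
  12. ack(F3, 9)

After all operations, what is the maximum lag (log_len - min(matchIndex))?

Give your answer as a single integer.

Answer: 9

Derivation:
Op 1: append 2 -> log_len=2
Op 2: F1 acks idx 2 -> match: F0=0 F1=2 F2=0 F3=0; commitIndex=0
Op 3: F0 acks idx 1 -> match: F0=1 F1=2 F2=0 F3=0; commitIndex=1
Op 4: F2 acks idx 1 -> match: F0=1 F1=2 F2=1 F3=0; commitIndex=1
Op 5: F0 acks idx 2 -> match: F0=2 F1=2 F2=1 F3=0; commitIndex=2
Op 6: F0 acks idx 2 -> match: F0=2 F1=2 F2=1 F3=0; commitIndex=2
Op 7: append 3 -> log_len=5
Op 8: F2 acks idx 3 -> match: F0=2 F1=2 F2=3 F3=0; commitIndex=2
Op 9: append 3 -> log_len=8
Op 10: append 3 -> log_len=11
Op 11: F1 acks idx 2 -> match: F0=2 F1=2 F2=3 F3=0; commitIndex=2
Op 12: F3 acks idx 9 -> match: F0=2 F1=2 F2=3 F3=9; commitIndex=3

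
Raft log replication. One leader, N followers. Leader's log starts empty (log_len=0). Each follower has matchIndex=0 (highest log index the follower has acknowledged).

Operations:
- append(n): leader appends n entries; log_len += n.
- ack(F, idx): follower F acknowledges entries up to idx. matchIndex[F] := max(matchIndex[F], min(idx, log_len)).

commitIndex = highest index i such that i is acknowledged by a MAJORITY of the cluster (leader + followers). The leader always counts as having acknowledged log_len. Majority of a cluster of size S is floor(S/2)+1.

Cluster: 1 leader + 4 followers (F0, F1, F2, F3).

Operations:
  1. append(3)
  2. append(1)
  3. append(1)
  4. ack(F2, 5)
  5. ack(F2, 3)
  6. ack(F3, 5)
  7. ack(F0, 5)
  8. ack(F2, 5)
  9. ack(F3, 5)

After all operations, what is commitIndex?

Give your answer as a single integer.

Op 1: append 3 -> log_len=3
Op 2: append 1 -> log_len=4
Op 3: append 1 -> log_len=5
Op 4: F2 acks idx 5 -> match: F0=0 F1=0 F2=5 F3=0; commitIndex=0
Op 5: F2 acks idx 3 -> match: F0=0 F1=0 F2=5 F3=0; commitIndex=0
Op 6: F3 acks idx 5 -> match: F0=0 F1=0 F2=5 F3=5; commitIndex=5
Op 7: F0 acks idx 5 -> match: F0=5 F1=0 F2=5 F3=5; commitIndex=5
Op 8: F2 acks idx 5 -> match: F0=5 F1=0 F2=5 F3=5; commitIndex=5
Op 9: F3 acks idx 5 -> match: F0=5 F1=0 F2=5 F3=5; commitIndex=5

Answer: 5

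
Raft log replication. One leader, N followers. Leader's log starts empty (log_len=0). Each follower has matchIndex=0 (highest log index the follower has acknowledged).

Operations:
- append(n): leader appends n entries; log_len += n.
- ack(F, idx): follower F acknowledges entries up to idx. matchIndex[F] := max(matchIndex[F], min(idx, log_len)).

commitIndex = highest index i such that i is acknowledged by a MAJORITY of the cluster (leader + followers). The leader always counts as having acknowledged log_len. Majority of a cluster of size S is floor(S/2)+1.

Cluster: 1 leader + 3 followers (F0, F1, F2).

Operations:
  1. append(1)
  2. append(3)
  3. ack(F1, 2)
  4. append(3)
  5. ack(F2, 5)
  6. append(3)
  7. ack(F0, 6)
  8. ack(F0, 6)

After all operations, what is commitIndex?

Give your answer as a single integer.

Answer: 5

Derivation:
Op 1: append 1 -> log_len=1
Op 2: append 3 -> log_len=4
Op 3: F1 acks idx 2 -> match: F0=0 F1=2 F2=0; commitIndex=0
Op 4: append 3 -> log_len=7
Op 5: F2 acks idx 5 -> match: F0=0 F1=2 F2=5; commitIndex=2
Op 6: append 3 -> log_len=10
Op 7: F0 acks idx 6 -> match: F0=6 F1=2 F2=5; commitIndex=5
Op 8: F0 acks idx 6 -> match: F0=6 F1=2 F2=5; commitIndex=5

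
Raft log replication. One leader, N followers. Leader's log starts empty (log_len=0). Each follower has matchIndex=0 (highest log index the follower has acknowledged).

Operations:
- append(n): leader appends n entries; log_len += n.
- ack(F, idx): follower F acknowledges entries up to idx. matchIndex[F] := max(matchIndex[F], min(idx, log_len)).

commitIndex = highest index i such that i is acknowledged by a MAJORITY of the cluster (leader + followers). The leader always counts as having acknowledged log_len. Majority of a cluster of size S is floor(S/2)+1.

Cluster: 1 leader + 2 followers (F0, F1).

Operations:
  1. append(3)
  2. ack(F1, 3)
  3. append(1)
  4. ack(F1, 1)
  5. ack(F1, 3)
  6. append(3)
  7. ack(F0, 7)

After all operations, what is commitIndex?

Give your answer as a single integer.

Answer: 7

Derivation:
Op 1: append 3 -> log_len=3
Op 2: F1 acks idx 3 -> match: F0=0 F1=3; commitIndex=3
Op 3: append 1 -> log_len=4
Op 4: F1 acks idx 1 -> match: F0=0 F1=3; commitIndex=3
Op 5: F1 acks idx 3 -> match: F0=0 F1=3; commitIndex=3
Op 6: append 3 -> log_len=7
Op 7: F0 acks idx 7 -> match: F0=7 F1=3; commitIndex=7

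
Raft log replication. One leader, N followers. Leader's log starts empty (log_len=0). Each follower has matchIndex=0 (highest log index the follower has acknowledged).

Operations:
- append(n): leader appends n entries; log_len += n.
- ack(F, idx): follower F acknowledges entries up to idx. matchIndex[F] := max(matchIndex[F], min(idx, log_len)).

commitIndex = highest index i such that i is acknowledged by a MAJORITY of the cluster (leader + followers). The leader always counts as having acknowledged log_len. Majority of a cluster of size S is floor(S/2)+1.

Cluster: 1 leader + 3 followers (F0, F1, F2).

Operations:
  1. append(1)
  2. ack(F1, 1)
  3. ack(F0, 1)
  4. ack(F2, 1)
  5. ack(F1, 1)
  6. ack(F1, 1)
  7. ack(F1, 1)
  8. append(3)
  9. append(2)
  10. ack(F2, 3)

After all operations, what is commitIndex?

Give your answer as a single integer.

Op 1: append 1 -> log_len=1
Op 2: F1 acks idx 1 -> match: F0=0 F1=1 F2=0; commitIndex=0
Op 3: F0 acks idx 1 -> match: F0=1 F1=1 F2=0; commitIndex=1
Op 4: F2 acks idx 1 -> match: F0=1 F1=1 F2=1; commitIndex=1
Op 5: F1 acks idx 1 -> match: F0=1 F1=1 F2=1; commitIndex=1
Op 6: F1 acks idx 1 -> match: F0=1 F1=1 F2=1; commitIndex=1
Op 7: F1 acks idx 1 -> match: F0=1 F1=1 F2=1; commitIndex=1
Op 8: append 3 -> log_len=4
Op 9: append 2 -> log_len=6
Op 10: F2 acks idx 3 -> match: F0=1 F1=1 F2=3; commitIndex=1

Answer: 1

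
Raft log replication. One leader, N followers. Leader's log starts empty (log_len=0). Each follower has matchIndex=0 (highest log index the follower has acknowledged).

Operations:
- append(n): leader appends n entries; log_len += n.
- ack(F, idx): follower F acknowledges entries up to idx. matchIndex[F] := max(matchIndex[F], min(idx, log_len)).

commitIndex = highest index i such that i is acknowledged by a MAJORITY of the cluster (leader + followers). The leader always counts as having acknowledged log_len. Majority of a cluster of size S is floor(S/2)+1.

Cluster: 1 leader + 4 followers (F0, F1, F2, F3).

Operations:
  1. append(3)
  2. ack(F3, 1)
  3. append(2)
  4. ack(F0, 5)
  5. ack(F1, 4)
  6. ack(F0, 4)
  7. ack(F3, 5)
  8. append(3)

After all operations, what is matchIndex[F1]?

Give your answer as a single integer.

Answer: 4

Derivation:
Op 1: append 3 -> log_len=3
Op 2: F3 acks idx 1 -> match: F0=0 F1=0 F2=0 F3=1; commitIndex=0
Op 3: append 2 -> log_len=5
Op 4: F0 acks idx 5 -> match: F0=5 F1=0 F2=0 F3=1; commitIndex=1
Op 5: F1 acks idx 4 -> match: F0=5 F1=4 F2=0 F3=1; commitIndex=4
Op 6: F0 acks idx 4 -> match: F0=5 F1=4 F2=0 F3=1; commitIndex=4
Op 7: F3 acks idx 5 -> match: F0=5 F1=4 F2=0 F3=5; commitIndex=5
Op 8: append 3 -> log_len=8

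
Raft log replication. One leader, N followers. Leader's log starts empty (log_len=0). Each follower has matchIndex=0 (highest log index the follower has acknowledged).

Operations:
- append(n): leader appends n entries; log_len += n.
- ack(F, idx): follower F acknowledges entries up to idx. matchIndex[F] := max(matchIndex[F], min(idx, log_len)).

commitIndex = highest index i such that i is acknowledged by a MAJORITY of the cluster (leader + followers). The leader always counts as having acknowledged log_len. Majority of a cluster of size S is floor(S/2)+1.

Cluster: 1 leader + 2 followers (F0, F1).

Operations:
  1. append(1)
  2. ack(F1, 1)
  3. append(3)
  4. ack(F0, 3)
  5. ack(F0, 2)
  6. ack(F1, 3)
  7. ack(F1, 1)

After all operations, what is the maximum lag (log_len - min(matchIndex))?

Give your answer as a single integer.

Op 1: append 1 -> log_len=1
Op 2: F1 acks idx 1 -> match: F0=0 F1=1; commitIndex=1
Op 3: append 3 -> log_len=4
Op 4: F0 acks idx 3 -> match: F0=3 F1=1; commitIndex=3
Op 5: F0 acks idx 2 -> match: F0=3 F1=1; commitIndex=3
Op 6: F1 acks idx 3 -> match: F0=3 F1=3; commitIndex=3
Op 7: F1 acks idx 1 -> match: F0=3 F1=3; commitIndex=3

Answer: 1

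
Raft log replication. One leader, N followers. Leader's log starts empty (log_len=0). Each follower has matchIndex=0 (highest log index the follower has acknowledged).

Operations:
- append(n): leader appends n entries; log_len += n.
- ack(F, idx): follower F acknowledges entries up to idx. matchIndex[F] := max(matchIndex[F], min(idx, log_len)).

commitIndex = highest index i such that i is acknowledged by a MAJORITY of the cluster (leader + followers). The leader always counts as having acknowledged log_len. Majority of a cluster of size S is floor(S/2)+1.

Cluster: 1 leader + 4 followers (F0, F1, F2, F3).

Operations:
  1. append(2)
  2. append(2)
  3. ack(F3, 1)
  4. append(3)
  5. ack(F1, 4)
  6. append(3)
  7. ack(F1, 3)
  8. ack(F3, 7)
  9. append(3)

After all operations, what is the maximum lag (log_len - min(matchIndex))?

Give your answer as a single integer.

Op 1: append 2 -> log_len=2
Op 2: append 2 -> log_len=4
Op 3: F3 acks idx 1 -> match: F0=0 F1=0 F2=0 F3=1; commitIndex=0
Op 4: append 3 -> log_len=7
Op 5: F1 acks idx 4 -> match: F0=0 F1=4 F2=0 F3=1; commitIndex=1
Op 6: append 3 -> log_len=10
Op 7: F1 acks idx 3 -> match: F0=0 F1=4 F2=0 F3=1; commitIndex=1
Op 8: F3 acks idx 7 -> match: F0=0 F1=4 F2=0 F3=7; commitIndex=4
Op 9: append 3 -> log_len=13

Answer: 13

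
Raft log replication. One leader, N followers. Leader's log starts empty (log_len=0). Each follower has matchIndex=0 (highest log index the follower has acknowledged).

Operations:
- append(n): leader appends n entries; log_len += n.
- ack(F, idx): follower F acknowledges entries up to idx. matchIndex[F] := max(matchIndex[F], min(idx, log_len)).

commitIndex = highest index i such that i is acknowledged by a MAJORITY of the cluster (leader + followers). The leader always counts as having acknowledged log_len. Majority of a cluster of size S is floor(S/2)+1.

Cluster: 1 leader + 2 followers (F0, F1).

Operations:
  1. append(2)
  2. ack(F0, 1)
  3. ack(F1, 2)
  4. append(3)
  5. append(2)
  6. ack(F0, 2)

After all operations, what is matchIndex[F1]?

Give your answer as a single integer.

Answer: 2

Derivation:
Op 1: append 2 -> log_len=2
Op 2: F0 acks idx 1 -> match: F0=1 F1=0; commitIndex=1
Op 3: F1 acks idx 2 -> match: F0=1 F1=2; commitIndex=2
Op 4: append 3 -> log_len=5
Op 5: append 2 -> log_len=7
Op 6: F0 acks idx 2 -> match: F0=2 F1=2; commitIndex=2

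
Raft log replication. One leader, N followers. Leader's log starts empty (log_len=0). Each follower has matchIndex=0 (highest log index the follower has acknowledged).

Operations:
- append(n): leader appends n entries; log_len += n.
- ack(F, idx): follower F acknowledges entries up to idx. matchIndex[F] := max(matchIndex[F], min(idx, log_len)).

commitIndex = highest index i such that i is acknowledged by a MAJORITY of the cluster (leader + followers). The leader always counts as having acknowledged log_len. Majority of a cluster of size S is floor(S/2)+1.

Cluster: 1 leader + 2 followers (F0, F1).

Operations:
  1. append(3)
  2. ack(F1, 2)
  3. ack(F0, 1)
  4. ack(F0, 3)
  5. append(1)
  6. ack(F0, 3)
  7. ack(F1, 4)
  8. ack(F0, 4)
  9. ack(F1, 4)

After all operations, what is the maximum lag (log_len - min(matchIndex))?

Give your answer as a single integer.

Answer: 0

Derivation:
Op 1: append 3 -> log_len=3
Op 2: F1 acks idx 2 -> match: F0=0 F1=2; commitIndex=2
Op 3: F0 acks idx 1 -> match: F0=1 F1=2; commitIndex=2
Op 4: F0 acks idx 3 -> match: F0=3 F1=2; commitIndex=3
Op 5: append 1 -> log_len=4
Op 6: F0 acks idx 3 -> match: F0=3 F1=2; commitIndex=3
Op 7: F1 acks idx 4 -> match: F0=3 F1=4; commitIndex=4
Op 8: F0 acks idx 4 -> match: F0=4 F1=4; commitIndex=4
Op 9: F1 acks idx 4 -> match: F0=4 F1=4; commitIndex=4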